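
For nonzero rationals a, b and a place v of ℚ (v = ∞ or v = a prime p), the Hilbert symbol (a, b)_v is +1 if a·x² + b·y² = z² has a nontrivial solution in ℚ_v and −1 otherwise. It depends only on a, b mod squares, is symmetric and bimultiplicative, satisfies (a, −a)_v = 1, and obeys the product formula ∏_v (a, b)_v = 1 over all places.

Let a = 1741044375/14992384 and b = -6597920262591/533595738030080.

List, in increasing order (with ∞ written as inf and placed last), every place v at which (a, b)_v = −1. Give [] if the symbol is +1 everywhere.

(a, b) ≡ (119, -595) mod (ℚ^×)²; places V = {2, 3, 5, 7, 11, 17, 19, 23, 29, ∞}.
(a,b)_3: α=4, u≡2; β=12, v≡2 (mod 3); (2|3)=-1, (2|3)=-1; sign (−1)^0·-1^12·-1^4 = +1.
(a,b)_23: α=0, u≡16; β=-2, v≡6 (mod 23); (16|23)=+1, (6|23)=+1; sign (−1)^0·+1^-2·+1^0 = +1.
(a,b)_2: α=-10, β=-14; u≡7, v≡5 (mod 8); ε(u)ε(v)=1·0, αω(v)=-10·1, βω(u)=-14·0; sum ≡ 0  ⇒  +1.
(a,b)_29: α=0, u≡21; β=-2, v≡26 (mod 29); (21|29)=-1, (26|29)=-1; sign (−1)^0·-1^-2·-1^0 = +1.
(a,b)_17: α=3, u≡7; β=3, v≡2 (mod 17); (7|17)=-1, (2|17)=+1; sign (−1)^0·-1^3·+1^3 = -1.
(a,b)_5: α=4, u≡4; β=-1, v≡4 (mod 5); (4|5)=+1, (4|5)=+1; sign (−1)^0·+1^-1·+1^4 = +1.
(a,b)_7: α=1, u≡6; β=1, v≡5 (mod 7); (6|7)=-1, (5|7)=-1; sign (−1)^1·-1^1·-1^1 = -1.
(a,b)_∞: sgn(119)=+, sgn(-595)=−, so +1.
(a,b)_19: α=0, u≡16; β=2, v≡3 (mod 19); (16|19)=+1, (3|19)=-1; sign (−1)^0·+1^2·-1^0 = +1.
(a,b)_11: α=-4, u≡4; β=-4, v≡6 (mod 11); (4|11)=+1, (6|11)=-1; sign (−1)^0·+1^-4·-1^-4 = +1.
|Ram(119, -595)| = 2, even; anisotropic at {7, 17}.

[7, 17]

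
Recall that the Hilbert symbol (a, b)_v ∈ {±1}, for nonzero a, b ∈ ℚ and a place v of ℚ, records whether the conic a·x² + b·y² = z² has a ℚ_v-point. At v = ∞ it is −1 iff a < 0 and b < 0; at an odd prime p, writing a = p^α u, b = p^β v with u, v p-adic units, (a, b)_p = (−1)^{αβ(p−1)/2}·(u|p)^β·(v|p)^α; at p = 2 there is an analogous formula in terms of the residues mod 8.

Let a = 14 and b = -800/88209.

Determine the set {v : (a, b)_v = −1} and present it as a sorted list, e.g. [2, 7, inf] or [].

[2, 7]

(a, b) ≡ (14, -2) mod (ℚ^×)²; places V = {2, 3, 5, 7, 11, ∞}.
(a,b)_∞: sgn(14)=+, sgn(-2)=−, so +1.
(a,b)_11: α=0, u≡3; β=-2, v≡1 (mod 11); (3|11)=+1, (1|11)=+1; sign (−1)^0·+1^-2·+1^0 = +1.
(a,b)_3: α=0, u≡2; β=-6, v≡1 (mod 3); (2|3)=-1, (1|3)=+1; sign (−1)^0·-1^-6·+1^0 = +1.
(a,b)_2: α=1, β=5; u≡7, v≡7 (mod 8); ε(u)ε(v)=1·1, αω(v)=1·0, βω(u)=5·0; sum ≡ 1  ⇒  -1.
(a,b)_5: α=0, u≡4; β=2, v≡2 (mod 5); (4|5)=+1, (2|5)=-1; sign (−1)^0·+1^2·-1^0 = +1.
(a,b)_7: α=1, u≡2; β=0, v≡6 (mod 7); (2|7)=+1, (6|7)=-1; sign (−1)^0·+1^0·-1^1 = -1.
|Ram(14, -2)| = 2, even; anisotropic at {2, 7}.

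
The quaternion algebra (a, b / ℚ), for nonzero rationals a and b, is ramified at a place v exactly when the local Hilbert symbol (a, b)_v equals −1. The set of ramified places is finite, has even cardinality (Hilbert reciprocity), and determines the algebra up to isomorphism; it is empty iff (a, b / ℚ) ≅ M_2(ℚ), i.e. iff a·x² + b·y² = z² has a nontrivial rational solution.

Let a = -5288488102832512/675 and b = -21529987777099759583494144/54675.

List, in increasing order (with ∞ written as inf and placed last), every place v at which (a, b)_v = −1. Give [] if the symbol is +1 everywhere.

(a, b) ≡ (-4674, -690897) mod (ℚ^×)²; places V = {2, 3, 5, 17, 19, 23, 31, 41, ∞}.
(a,b)_19: α=3, u≡11; β=3, v≡3 (mod 19); (11|19)=+1, (3|19)=-1; sign (−1)^1·+1^3·-1^3 = +1.
(a,b)_∞: sgn(-4674)=−, sgn(-690897)=−, so -1.
(a,b)_5: α=-2, u≡4; β=-2, v≡3 (mod 5); (4|5)=+1, (3|5)=-1; sign (−1)^0·+1^-2·-1^-2 = +1.
(a,b)_23: α=2, u≡13; β=3, v≡5 (mod 23); (13|23)=+1, (5|23)=-1; sign (−1)^0·+1^3·-1^2 = +1.
(a,b)_2: α=7, β=20; u≡7, v≡7 (mod 8); ε(u)ε(v)=1·1, αω(v)=7·0, βω(u)=20·0; sum ≡ 1  ⇒  -1.
(a,b)_17: α=2, u≡9; β=3, v≡11 (mod 17); (9|17)=+1, (11|17)=-1; sign (−1)^0·+1^3·-1^2 = +1.
(a,b)_3: α=-3, u≡2; β=-7, v≡2 (mod 3); (2|3)=-1, (2|3)=-1; sign (−1)^1·-1^-7·-1^-3 = -1.
(a,b)_31: α=2, u≡2; β=3, v≡5 (mod 31); (2|31)=+1, (5|31)=+1; sign (−1)^0·+1^3·+1^2 = +1.
(a,b)_41: α=1, u≡21; β=2, v≡22 (mod 41); (21|41)=+1, (22|41)=-1; sign (−1)^0·+1^2·-1^1 = -1.
|Ram(-4674, -690897)| = 4, even; anisotropic at {2, 3, 41, ∞}.

[2, 3, 41, inf]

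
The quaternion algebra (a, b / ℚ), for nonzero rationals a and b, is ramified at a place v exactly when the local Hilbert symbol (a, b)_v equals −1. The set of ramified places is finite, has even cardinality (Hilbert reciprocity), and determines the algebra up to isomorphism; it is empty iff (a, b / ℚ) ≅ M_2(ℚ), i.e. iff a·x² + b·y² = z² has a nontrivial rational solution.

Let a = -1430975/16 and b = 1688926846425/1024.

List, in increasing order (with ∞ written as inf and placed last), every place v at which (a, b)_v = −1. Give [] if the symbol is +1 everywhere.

[13, 37]

(a, b) ≡ (-57239, 20553) mod (ℚ^×)²; places V = {2, 3, 5, 7, 13, 17, 31, 37, ∞}.
(a,b)_5: α=2, u≡1; β=2, v≡3 (mod 5); (1|5)=+1, (3|5)=-1; sign (−1)^0·+1^2·-1^2 = +1.
(a,b)_∞: sgn(-57239)=−, sgn(20553)=+, so +1.
(a,b)_2: α=-4, β=-10; u≡1, v≡1 (mod 8); ε(u)ε(v)=0·0, αω(v)=-4·0, βω(u)=-10·0; sum ≡ 0  ⇒  +1.
(a,b)_3: α=0, u≡1; β=1, v≡2 (mod 3); (1|3)=+1, (2|3)=-1; sign (−1)^0·+1^1·-1^0 = +1.
(a,b)_13: α=1, u≡3; β=1, v≡5 (mod 13); (3|13)=+1, (5|13)=-1; sign (−1)^0·+1^1·-1^1 = -1.
(a,b)_31: α=0, u≡1; β=1, v≡13 (mod 31); (1|31)=+1, (13|31)=-1; sign (−1)^0·+1^1·-1^0 = +1.
(a,b)_7: α=1, u≡5; β=4, v≡1 (mod 7); (5|7)=-1, (1|7)=+1; sign (−1)^0·-1^4·+1^1 = +1.
(a,b)_37: α=1, u≡4; β=2, v≡2 (mod 37); (4|37)=+1, (2|37)=-1; sign (−1)^0·+1^2·-1^1 = -1.
(a,b)_17: α=1, u≡8; β=1, v≡8 (mod 17); (8|17)=+1, (8|17)=+1; sign (−1)^0·+1^1·+1^1 = +1.
Ram(-57239, 20553) = {13, 37}; no ℚ_13-point on the conic.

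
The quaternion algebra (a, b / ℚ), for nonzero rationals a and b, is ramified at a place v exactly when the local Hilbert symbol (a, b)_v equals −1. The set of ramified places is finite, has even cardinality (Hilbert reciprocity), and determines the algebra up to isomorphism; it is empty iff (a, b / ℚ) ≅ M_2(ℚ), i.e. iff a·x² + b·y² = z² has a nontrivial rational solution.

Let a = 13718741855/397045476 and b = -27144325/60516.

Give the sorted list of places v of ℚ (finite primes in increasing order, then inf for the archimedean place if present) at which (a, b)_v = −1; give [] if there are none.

[2, 5]

(a, b) ≡ (455, -13) mod (ℚ^×)²; places V = {2, 3, 5, 7, 13, 17, 19, 41, ∞}.
(a,b)_3: α=-10, u≡2; β=-2, v≡2 (mod 3); (2|3)=-1, (2|3)=-1; sign (−1)^0·-1^-2·-1^-10 = +1.
(a,b)_19: α=2, u≡10; β=0, v≡6 (mod 19); (10|19)=-1, (6|19)=+1; sign (−1)^0·-1^0·+1^2 = +1.
(a,b)_17: α=4, u≡13; β=4, v≡9 (mod 17); (13|17)=+1, (9|17)=+1; sign (−1)^0·+1^4·+1^4 = +1.
(a,b)_∞: sgn(455)=+, sgn(-13)=−, so +1.
(a,b)_41: α=-2, u≡1; β=-2, v≡14 (mod 41); (1|41)=+1, (14|41)=-1; sign (−1)^0·+1^-2·-1^-2 = +1.
(a,b)_7: α=1, u≡2; β=0, v≡2 (mod 7); (2|7)=+1, (2|7)=+1; sign (−1)^0·+1^0·+1^1 = +1.
(a,b)_13: α=1, u≡12; β=1, v≡9 (mod 13); (12|13)=+1, (9|13)=+1; sign (−1)^0·+1^1·+1^1 = +1.
(a,b)_2: α=-2, β=-2; u≡7, v≡3 (mod 8); ε(u)ε(v)=1·1, αω(v)=-2·1, βω(u)=-2·0; sum ≡ 1  ⇒  -1.
(a,b)_5: α=1, u≡1; β=2, v≡2 (mod 5); (1|5)=+1, (2|5)=-1; sign (−1)^0·+1^2·-1^1 = -1.
|Ram(455, -13)| = 2, even; anisotropic at {2, 5}.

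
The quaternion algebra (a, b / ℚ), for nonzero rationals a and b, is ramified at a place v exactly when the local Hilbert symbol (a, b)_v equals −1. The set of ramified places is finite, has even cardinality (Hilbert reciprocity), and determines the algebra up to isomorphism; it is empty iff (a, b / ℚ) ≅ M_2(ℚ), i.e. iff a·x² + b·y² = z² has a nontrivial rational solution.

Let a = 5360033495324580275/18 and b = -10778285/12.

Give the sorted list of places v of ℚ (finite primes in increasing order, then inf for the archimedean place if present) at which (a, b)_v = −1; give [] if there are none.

[5, 37, 41, 43]

(a, b) ≡ (92278, -659895) mod (ℚ^×)²; places V = {2, 3, 5, 7, 29, 37, 41, 43, ∞}.
(a,b)_43: α=1, u≡34; β=0, v≡33 (mod 43); (34|43)=-1, (33|43)=-1; sign (−1)^0·-1^0·-1^1 = -1.
(a,b)_∞: sgn(92278)=+, sgn(-659895)=−, so +1.
(a,b)_7: α=4, u≡1; β=2, v≡2 (mod 7); (1|7)=+1, (2|7)=+1; sign (−1)^0·+1^2·+1^4 = +1.
(a,b)_37: α=3, u≡19; β=1, v≡12 (mod 37); (19|37)=-1, (12|37)=+1; sign (−1)^0·-1^1·+1^3 = -1.
(a,b)_5: α=2, u≡2; β=1, v≡4 (mod 5); (2|5)=-1, (4|5)=+1; sign (−1)^0·-1^1·+1^2 = -1.
(a,b)_41: α=2, u≡29; β=1, v≡4 (mod 41); (29|41)=-1, (4|41)=+1; sign (−1)^0·-1^1·+1^2 = -1.
(a,b)_29: α=3, u≡3; β=1, v≡12 (mod 29); (3|29)=-1, (12|29)=-1; sign (−1)^0·-1^1·-1^3 = +1.
(a,b)_3: α=-2, u≡1; β=-1, v≡1 (mod 3); (1|3)=+1, (1|3)=+1; sign (−1)^0·+1^-1·+1^-2 = +1.
(a,b)_2: α=-1, β=-2; u≡3, v≡1 (mod 8); ε(u)ε(v)=1·0, αω(v)=-1·0, βω(u)=-2·1; sum ≡ 0  ⇒  +1.
(92278, -659895 / ℚ) ramifies at {5, 37, 41, 43}: a division algebra.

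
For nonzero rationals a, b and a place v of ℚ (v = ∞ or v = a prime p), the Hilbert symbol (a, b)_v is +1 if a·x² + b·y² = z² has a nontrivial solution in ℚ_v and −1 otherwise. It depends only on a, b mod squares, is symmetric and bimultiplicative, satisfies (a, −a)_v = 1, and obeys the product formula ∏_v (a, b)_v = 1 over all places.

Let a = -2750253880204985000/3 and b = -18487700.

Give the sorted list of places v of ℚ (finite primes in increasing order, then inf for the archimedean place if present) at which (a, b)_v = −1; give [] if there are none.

Mod squares: a ≡ -798, b ≡ -77. Check v ∈ {∞, 2, 3, 5, 7, 11, 19}.
v=2: v_2(a)=3, v_2(b)=2; units ≡ 1, 3 (mod 8); ε·ε+αω+βω = 0·1+3·1+2·0 ≡ 1  ⇒  (a,b)_2 = -1.
v=11: a=11^4·(≡9), b=11^1·(≡1) mod 11; (9|11)=+1, (1|11)=+1; (−1)^{4·1·5}·(+1)^1·(+1)^4 = +1.
v=7: a=7^11·(≡3), b=7^5·(≡6) mod 7; (3|7)=-1, (6|7)=-1; (−1)^{11·5·3}·(-1)^5·(-1)^11 = -1.
v=∞: -798 < 0 and -77 < 0  ⇒  (a,b)_∞ = -1.
v=19: a=19^1·(≡12), b=19^0·(≡3) mod 19; (12|19)=-1, (3|19)=-1; (−1)^{1·0·9}·(-1)^0·(-1)^1 = -1.
v=3: a=3^-1·(≡1), b=3^0·(≡1) mod 3; (1|3)=+1, (1|3)=+1; (−1)^{-1·0·1}·(+1)^0·(+1)^-1 = +1.
v=5: a=5^4·(≡3), b=5^2·(≡2) mod 5; (3|5)=-1, (2|5)=-1; (−1)^{4·2·2}·(-1)^2·(-1)^4 = +1.
|Ram(-798, -77)| = 4, even; anisotropic at {2, 7, 19, ∞}.

[2, 7, 19, inf]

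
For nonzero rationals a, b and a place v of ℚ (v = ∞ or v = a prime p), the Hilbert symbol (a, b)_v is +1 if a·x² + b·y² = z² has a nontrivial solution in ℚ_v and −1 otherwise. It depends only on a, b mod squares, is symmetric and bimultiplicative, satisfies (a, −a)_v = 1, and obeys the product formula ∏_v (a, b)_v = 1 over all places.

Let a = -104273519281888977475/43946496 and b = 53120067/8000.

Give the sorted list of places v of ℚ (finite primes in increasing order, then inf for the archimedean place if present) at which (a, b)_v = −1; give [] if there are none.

(a, b) ≡ (-6006, 15015) mod (ℚ^×)²; places V = {2, 3, 5, 7, 11, 13, 17, 19, ∞}.
(a,b)_19: α=6, u≡11; β=2, v≡11 (mod 19); (11|19)=+1, (11|19)=+1; sign (−1)^0·+1^2·+1^6 = +1.
(a,b)_5: α=2, u≡1; β=-3, v≡3 (mod 5); (1|5)=+1, (3|5)=-1; sign (−1)^0·+1^-3·-1^2 = +1.
(a,b)_11: α=-1, u≡9; β=1, v≡3 (mod 11); (9|11)=+1, (3|11)=+1; sign (−1)^1·+1^1·+1^-1 = -1.
(a,b)_13: α=3, u≡2; β=1, v≡5 (mod 13); (2|13)=-1, (5|13)=-1; sign (−1)^0·-1^1·-1^3 = +1.
(a,b)_3: α=-3, u≡2; β=1, v≡1 (mod 3); (2|3)=-1, (1|3)=+1; sign (−1)^1·-1^1·+1^-3 = +1.
(a,b)_7: α=9, u≡3; β=3, v≡6 (mod 7); (3|7)=-1, (6|7)=-1; sign (−1)^1·-1^3·-1^9 = -1.
(a,b)_∞: sgn(-6006)=−, sgn(15015)=+, so +1.
(a,b)_2: α=-9, β=-6; u≡5, v≡7 (mod 8); ε(u)ε(v)=0·1, αω(v)=-9·0, βω(u)=-6·1; sum ≡ 0  ⇒  +1.
(a,b)_17: α=-2, u≡12; β=0, v≡15 (mod 17); (12|17)=-1, (15|17)=+1; sign (−1)^0·-1^0·+1^-2 = +1.
|Ram(-6006, 15015)| = 2, even; anisotropic at {7, 11}.

[7, 11]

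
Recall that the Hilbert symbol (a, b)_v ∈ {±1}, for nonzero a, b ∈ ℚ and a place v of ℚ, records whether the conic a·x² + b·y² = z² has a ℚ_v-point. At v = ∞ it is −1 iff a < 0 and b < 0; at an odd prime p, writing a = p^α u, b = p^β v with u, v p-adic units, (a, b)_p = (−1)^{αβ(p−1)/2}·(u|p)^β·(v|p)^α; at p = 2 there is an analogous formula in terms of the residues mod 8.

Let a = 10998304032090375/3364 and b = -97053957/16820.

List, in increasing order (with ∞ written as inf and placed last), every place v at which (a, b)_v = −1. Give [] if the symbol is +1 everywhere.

(a, b) ≡ (15015, -13585) mod (ℚ^×)²; places V = {2, 3, 5, 7, 11, 13, 19, 29, ∞}.
(a,b)_∞: sgn(15015)=+, sgn(-13585)=−, so +1.
(a,b)_19: α=2, u≡4; β=1, v≡17 (mod 19); (4|19)=+1, (17|19)=+1; sign (−1)^0·+1^1·+1^2 = +1.
(a,b)_3: α=5, u≡1; β=6, v≡2 (mod 3); (1|3)=+1, (2|3)=-1; sign (−1)^0·+1^6·-1^5 = -1.
(a,b)_29: α=-2, u≡23; β=-2, v≡7 (mod 29); (23|29)=+1, (7|29)=+1; sign (−1)^0·+1^-2·+1^-2 = +1.
(a,b)_2: α=-2, β=-2; u≡7, v≡7 (mod 8); ε(u)ε(v)=1·1, αω(v)=-2·0, βω(u)=-2·0; sum ≡ 1  ⇒  -1.
(a,b)_7: α=3, u≡5; β=2, v≡1 (mod 7); (5|7)=-1, (1|7)=+1; sign (−1)^0·-1^2·+1^3 = +1.
(a,b)_11: α=3, u≡9; β=1, v≡2 (mod 11); (9|11)=+1, (2|11)=-1; sign (−1)^1·+1^1·-1^3 = +1.
(a,b)_13: α=3, u≡6; β=1, v≡5 (mod 13); (6|13)=-1, (5|13)=-1; sign (−1)^0·-1^1·-1^3 = +1.
(a,b)_5: α=3, u≡2; β=-1, v≡2 (mod 5); (2|5)=-1, (2|5)=-1; sign (−1)^0·-1^-1·-1^3 = +1.
Ram(15015, -13585) = {2, 3}; no ℚ_2-point on the conic.

[2, 3]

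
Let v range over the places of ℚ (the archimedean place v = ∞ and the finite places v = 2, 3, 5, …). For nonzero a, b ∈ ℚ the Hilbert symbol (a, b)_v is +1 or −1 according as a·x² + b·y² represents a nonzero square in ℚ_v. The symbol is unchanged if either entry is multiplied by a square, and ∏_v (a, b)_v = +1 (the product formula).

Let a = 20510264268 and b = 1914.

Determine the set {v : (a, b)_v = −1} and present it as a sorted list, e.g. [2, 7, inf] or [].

(a, b) ≡ (403, 1914) mod (ℚ^×)²; places V = {2, 3, 11, 13, 29, 31, 41, ∞}.
(a,b)_11: α=0, u≡10; β=1, v≡9 (mod 11); (10|11)=-1, (9|11)=+1; sign (−1)^0·-1^1·+1^0 = -1.
(a,b)_41: α=2, u≡38; β=0, v≡28 (mod 41); (38|41)=-1, (28|41)=-1; sign (−1)^0·-1^0·-1^2 = +1.
(a,b)_∞: sgn(403)=+, sgn(1914)=+, so +1.
(a,b)_2: α=2, β=1; u≡3, v≡5 (mod 8); ε(u)ε(v)=1·0, αω(v)=2·1, βω(u)=1·1; sum ≡ 1  ⇒  -1.
(a,b)_3: α=2, u≡1; β=1, v≡2 (mod 3); (1|3)=+1, (2|3)=-1; sign (−1)^0·+1^1·-1^2 = +1.
(a,b)_31: α=1, u≡22; β=0, v≡23 (mod 31); (22|31)=-1, (23|31)=-1; sign (−1)^0·-1^0·-1^1 = -1.
(a,b)_29: α=2, u≡21; β=1, v≡8 (mod 29); (21|29)=-1, (8|29)=-1; sign (−1)^0·-1^1·-1^2 = -1.
(a,b)_13: α=1, u≡6; β=0, v≡3 (mod 13); (6|13)=-1, (3|13)=+1; sign (−1)^0·-1^0·+1^1 = +1.
Ram(403, 1914) = {2, 11, 29, 31}; no ℚ_2-point on the conic.

[2, 11, 29, 31]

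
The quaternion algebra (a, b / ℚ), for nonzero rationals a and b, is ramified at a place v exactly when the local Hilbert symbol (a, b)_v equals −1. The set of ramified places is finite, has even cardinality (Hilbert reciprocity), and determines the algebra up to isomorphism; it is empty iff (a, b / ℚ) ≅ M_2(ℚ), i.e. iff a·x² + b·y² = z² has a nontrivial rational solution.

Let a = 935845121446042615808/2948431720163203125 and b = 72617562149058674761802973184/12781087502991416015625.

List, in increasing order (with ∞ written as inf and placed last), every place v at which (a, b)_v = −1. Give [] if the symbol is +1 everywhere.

[7, 13]

(a, b) ≡ (385, 91) mod (ℚ^×)²; places V = {2, 3, 5, 7, 11, 13, 23, 53, ∞}.
(a,b)_13: α=6, u≡8; β=9, v≡5 (mod 13); (8|13)=-1, (5|13)=-1; sign (−1)^0·-1^9·-1^6 = -1.
(a,b)_23: α=2, u≡19; β=0, v≡14 (mod 23); (19|23)=-1, (14|23)=-1; sign (−1)^0·-1^0·-1^2 = +1.
(a,b)_2: α=14, β=36; u≡1, v≡3 (mod 8); ε(u)ε(v)=0·1, αω(v)=14·1, βω(u)=36·0; sum ≡ 0  ⇒  +1.
(a,b)_7: α=5, u≡6; β=7, v≡5 (mod 7); (6|7)=-1, (5|7)=-1; sign (−1)^1·-1^7·-1^5 = -1.
(a,b)_53: α=-4, u≡3; β=-6, v≡9 (mod 53); (3|53)=-1, (9|53)=+1; sign (−1)^0·-1^-6·+1^-4 = +1.
(a,b)_11: α=3, u≡2; β=2, v≡3 (mod 11); (2|11)=-1, (3|11)=+1; sign (−1)^0·-1^2·+1^3 = +1.
(a,b)_5: α=-7, u≡2; β=-10, v≡4 (mod 5); (2|5)=-1, (4|5)=+1; sign (−1)^0·-1^-10·+1^-7 = +1.
(a,b)_3: α=-14, u≡1; β=-10, v≡1 (mod 3); (1|3)=+1, (1|3)=+1; sign (−1)^0·+1^-10·+1^-14 = +1.
(a,b)_∞: sgn(385)=+, sgn(91)=+, so +1.
(385, 91 / ℚ) ramifies at {7, 13}: a division algebra.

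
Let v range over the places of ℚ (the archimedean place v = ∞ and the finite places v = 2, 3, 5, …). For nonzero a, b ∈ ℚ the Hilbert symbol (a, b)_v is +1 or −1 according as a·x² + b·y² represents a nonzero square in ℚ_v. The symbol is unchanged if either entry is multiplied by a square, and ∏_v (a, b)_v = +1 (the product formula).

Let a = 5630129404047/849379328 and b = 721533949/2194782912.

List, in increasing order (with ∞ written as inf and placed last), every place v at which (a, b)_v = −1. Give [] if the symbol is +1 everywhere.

Mod squares: a ≡ 7134, b ≡ 3567. Check v ∈ {∞, 2, 3, 7, 17, 19, 23, 29, 41}.
v=29: a=29^1·(≡21), b=29^1·(≡28) mod 29; (21|29)=-1, (28|29)=+1; (−1)^{1·1·14}·(-1)^1·(+1)^1 = -1.
v=23: a=23^-2·(≡18), b=23^-2·(≡13) mod 23; (18|23)=+1, (13|23)=+1; (−1)^{-2·-2·11}·(+1)^-2·(+1)^-2 = +1.
v=2: v_2(a)=-15, v_2(b)=-6; units ≡ 7, 7 (mod 8); ε·ε+αω+βω = 1·1+-15·0+-6·0 ≡ 1  ⇒  (a,b)_2 = -1.
v=3: a=3^3·(≡2), b=3^-3·(≡1) mod 3; (2|3)=-1, (1|3)=+1; (−1)^{3·-3·1}·(-1)^-3·(+1)^3 = +1.
v=7: a=7^-2·(≡2), b=7^-4·(≡1) mod 7; (2|7)=+1, (1|7)=+1; (−1)^{-2·-4·3}·(+1)^-4·(+1)^-2 = +1.
v=41: a=41^3·(≡23), b=41^3·(≡23) mod 41; (23|41)=+1, (23|41)=+1; (−1)^{3·3·20}·(+1)^3·(+1)^3 = +1.
v=19: a=19^2·(≡11), b=19^2·(≡2) mod 19; (11|19)=+1, (2|19)=-1; (−1)^{2·2·9}·(+1)^2·(-1)^2 = +1.
v=17: a=17^2·(≡11), b=17^0·(≡14) mod 17; (11|17)=-1, (14|17)=-1; (−1)^{2·0·8}·(-1)^0·(-1)^2 = +1.
v=∞: 7134 > 0 and 3567 > 0  ⇒  (a,b)_∞ = +1.
|Ram(7134, 3567)| = 2, even; anisotropic at {2, 29}.

[2, 29]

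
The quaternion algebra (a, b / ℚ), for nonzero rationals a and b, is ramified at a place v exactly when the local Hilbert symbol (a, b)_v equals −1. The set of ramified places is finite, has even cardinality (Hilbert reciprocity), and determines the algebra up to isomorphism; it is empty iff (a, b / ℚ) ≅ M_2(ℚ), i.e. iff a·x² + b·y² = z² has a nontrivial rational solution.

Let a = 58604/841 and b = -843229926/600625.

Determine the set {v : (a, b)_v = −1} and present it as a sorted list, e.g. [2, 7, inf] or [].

[2, 11, 13, 23]

(a, b) ≡ (299, -23606) mod (ℚ^×)²; places V = {2, 3, 5, 7, 11, 13, 23, 29, 31, 37, ∞}.
(a,b)_13: α=1, u≡4; β=0, v≡6 (mod 13); (4|13)=+1, (6|13)=-1; sign (−1)^0·+1^0·-1^1 = -1.
(a,b)_3: α=0, u≡2; β=6, v≡1 (mod 3); (2|3)=-1, (1|3)=+1; sign (−1)^0·-1^6·+1^0 = +1.
(a,b)_5: α=0, u≡4; β=-4, v≡4 (mod 5); (4|5)=+1, (4|5)=+1; sign (−1)^0·+1^-4·+1^0 = +1.
(a,b)_37: α=0, u≡30; β=1, v≡1 (mod 37); (30|37)=+1, (1|37)=+1; sign (−1)^0·+1^1·+1^0 = +1.
(a,b)_7: α=2, u≡6; β=2, v≡3 (mod 7); (6|7)=-1, (3|7)=-1; sign (−1)^0·-1^2·-1^2 = +1.
(a,b)_31: α=0, u≡19; β=-2, v≡4 (mod 31); (19|31)=+1, (4|31)=+1; sign (−1)^0·+1^-2·+1^0 = +1.
(a,b)_2: α=2, β=1; u≡3, v≡5 (mod 8); ε(u)ε(v)=1·0, αω(v)=2·1, βω(u)=1·1; sum ≡ 1  ⇒  -1.
(a,b)_∞: sgn(299)=+, sgn(-23606)=−, so +1.
(a,b)_11: α=0, u≡8; β=1, v≡6 (mod 11); (8|11)=-1, (6|11)=-1; sign (−1)^0·-1^1·-1^0 = -1.
(a,b)_29: α=-2, u≡24; β=1, v≡12 (mod 29); (24|29)=+1, (12|29)=-1; sign (−1)^0·+1^1·-1^-2 = +1.
(a,b)_23: α=1, u≡12; β=0, v≡10 (mod 23); (12|23)=+1, (10|23)=-1; sign (−1)^0·+1^0·-1^1 = -1.
(299, -23606 / ℚ) ramifies at {2, 11, 13, 23}: a division algebra.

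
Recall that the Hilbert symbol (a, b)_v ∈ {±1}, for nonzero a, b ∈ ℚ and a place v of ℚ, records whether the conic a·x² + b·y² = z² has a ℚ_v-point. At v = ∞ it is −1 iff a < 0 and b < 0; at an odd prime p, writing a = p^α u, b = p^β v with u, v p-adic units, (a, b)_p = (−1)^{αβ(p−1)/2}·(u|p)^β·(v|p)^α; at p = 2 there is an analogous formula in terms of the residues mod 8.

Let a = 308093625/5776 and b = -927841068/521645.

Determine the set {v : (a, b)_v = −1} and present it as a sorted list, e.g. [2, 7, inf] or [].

[5, 23]

Mod squares: a ≡ 345, b ≡ -2415. Check v ∈ {∞, 2, 3, 5, 7, 11, 17, 19, 23}.
v=23: a=23^1·(≡20), b=23^1·(≡19) mod 23; (20|23)=-1, (19|23)=-1; (−1)^{1·1·11}·(-1)^1·(-1)^1 = -1.
v=5: a=5^3·(≡4), b=5^-1·(≡3) mod 5; (4|5)=+1, (3|5)=-1; (−1)^{3·-1·2}·(+1)^-1·(-1)^3 = -1.
v=7: a=7^2·(≡1), b=7^3·(≡5) mod 7; (1|7)=+1, (5|7)=-1; (−1)^{2·3·3}·(+1)^3·(-1)^2 = +1.
v=2: v_2(a)=-4, v_2(b)=2; units ≡ 1, 1 (mod 8); ε·ε+αω+βω = 0·0+-4·0+2·0 ≡ 0  ⇒  (a,b)_2 = +1.
v=11: a=11^0·(≡4), b=11^2·(≡1) mod 11; (4|11)=+1, (1|11)=+1; (−1)^{0·2·5}·(+1)^2·(+1)^0 = +1.
v=19: a=19^-2·(≡13), b=19^-2·(≡11) mod 19; (13|19)=-1, (11|19)=+1; (−1)^{-2·-2·9}·(-1)^-2·(+1)^-2 = +1.
v=∞: 345 > 0 and -2415 < 0  ⇒  (a,b)_∞ = +1.
v=3: a=3^7·(≡1), b=3^5·(≡2) mod 3; (1|3)=+1, (2|3)=-1; (−1)^{7·5·1}·(+1)^5·(-1)^7 = +1.
v=17: a=17^0·(≡11), b=17^-2·(≡15) mod 17; (11|17)=-1, (15|17)=+1; (−1)^{0·-2·8}·(-1)^-2·(+1)^0 = +1.
(345, -2415 / ℚ) ramifies at {5, 23}: a division algebra.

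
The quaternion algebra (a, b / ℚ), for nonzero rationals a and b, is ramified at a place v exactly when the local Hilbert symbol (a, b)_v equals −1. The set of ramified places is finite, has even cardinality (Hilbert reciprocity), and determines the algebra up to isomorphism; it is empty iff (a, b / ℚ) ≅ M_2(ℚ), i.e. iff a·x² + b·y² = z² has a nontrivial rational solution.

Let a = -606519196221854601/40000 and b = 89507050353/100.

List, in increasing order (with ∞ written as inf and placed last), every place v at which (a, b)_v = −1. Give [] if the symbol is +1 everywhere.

[3, 17, 19, 37]

Mod squares: a ≡ -13209, b ≡ 57. Check v ∈ {∞, 2, 3, 5, 7, 17, 19, 37}.
v=∞: -13209 < 0 and 57 > 0  ⇒  (a,b)_∞ = +1.
v=37: a=37^3·(≡18), b=37^2·(≡23) mod 37; (18|37)=-1, (23|37)=-1; (−1)^{3·2·18}·(-1)^2·(-1)^3 = -1.
v=7: a=7^3·(≡5), b=7^2·(≡2) mod 7; (5|7)=-1, (2|7)=+1; (−1)^{3·2·3}·(-1)^2·(+1)^3 = +1.
v=5: a=5^-4·(≡1), b=5^-2·(≡2) mod 5; (1|5)=+1, (2|5)=-1; (−1)^{-4·-2·2}·(+1)^-2·(-1)^-4 = +1.
v=17: a=17^3·(≡14), b=17^2·(≡5) mod 17; (14|17)=-1, (5|17)=-1; (−1)^{3·2·8}·(-1)^2·(-1)^3 = -1.
v=3: a=3^9·(≡1), b=3^5·(≡1) mod 3; (1|3)=+1, (1|3)=+1; (−1)^{9·5·1}·(+1)^5·(+1)^9 = -1.
v=2: v_2(a)=-6, v_2(b)=-2; units ≡ 7, 1 (mod 8); ε·ε+αω+βω = 1·0+-6·0+-2·0 ≡ 0  ⇒  (a,b)_2 = +1.
v=19: a=19^2·(≡13), b=19^1·(≡18) mod 19; (13|19)=-1, (18|19)=-1; (−1)^{2·1·9}·(-1)^1·(-1)^2 = -1.
|Ram(-13209, 57)| = 4, even; anisotropic at {3, 17, 19, 37}.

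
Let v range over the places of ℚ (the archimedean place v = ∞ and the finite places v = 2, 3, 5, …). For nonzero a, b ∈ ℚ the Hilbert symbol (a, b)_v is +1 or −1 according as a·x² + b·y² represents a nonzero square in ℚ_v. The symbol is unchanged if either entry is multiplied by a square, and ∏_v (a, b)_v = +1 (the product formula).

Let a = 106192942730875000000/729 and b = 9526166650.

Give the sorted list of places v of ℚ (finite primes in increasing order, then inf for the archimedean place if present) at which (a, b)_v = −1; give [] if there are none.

(a, b) ≡ (715, 154) mod (ℚ^×)²; places V = {2, 3, 5, 7, 11, 13, ∞}.
(a,b)_7: α=4, u≡2; β=1, v≡2 (mod 7); (2|7)=+1, (2|7)=+1; sign (−1)^0·+1^1·+1^4 = +1.
(a,b)_∞: sgn(715)=+, sgn(154)=+, so +1.
(a,b)_3: α=-6, u≡1; β=0, v≡1 (mod 3); (1|3)=+1, (1|3)=+1; sign (−1)^0·+1^0·+1^-6 = +1.
(a,b)_11: α=5, u≡10; β=5, v≡3 (mod 11); (10|11)=-1, (3|11)=+1; sign (−1)^1·-1^5·+1^5 = +1.
(a,b)_2: α=6, β=1; u≡3, v≡5 (mod 8); ε(u)ε(v)=1·0, αω(v)=6·1, βω(u)=1·1; sum ≡ 1  ⇒  -1.
(a,b)_5: α=9, u≡2; β=2, v≡1 (mod 5); (2|5)=-1, (1|5)=+1; sign (−1)^0·-1^2·+1^9 = +1.
(a,b)_13: α=3, u≡10; β=2, v≡6 (mod 13); (10|13)=+1, (6|13)=-1; sign (−1)^0·+1^2·-1^3 = -1.
(715, 154 / ℚ) ramifies at {2, 13}: a division algebra.

[2, 13]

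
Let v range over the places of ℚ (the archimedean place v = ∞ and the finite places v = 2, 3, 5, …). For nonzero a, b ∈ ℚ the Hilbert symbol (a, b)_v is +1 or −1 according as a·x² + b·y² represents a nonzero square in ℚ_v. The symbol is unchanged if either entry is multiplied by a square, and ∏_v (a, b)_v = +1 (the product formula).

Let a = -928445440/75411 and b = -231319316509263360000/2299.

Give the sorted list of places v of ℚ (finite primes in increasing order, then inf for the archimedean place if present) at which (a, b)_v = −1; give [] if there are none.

[3, 7, 43, inf]

(a, b) ≡ (-101935, -18409461) mod (ℚ^×)²; places V = {2, 3, 5, 7, 11, 13, 19, 29, 37, 43, ∞}.
(a,b)_∞: sgn(-101935)=−, sgn(-18409461)=−, so -1.
(a,b)_2: α=10, β=12; u≡1, v≡3 (mod 8); ε(u)ε(v)=0·1, αω(v)=10·1, βω(u)=12·0; sum ≡ 0  ⇒  +1.
(a,b)_3: α=-4, u≡2; β=5, v≡1 (mod 3); (2|3)=-1, (1|3)=+1; sign (−1)^0·-1^5·+1^-4 = -1.
(a,b)_7: α=-2, u≡6; β=1, v≡6 (mod 7); (6|7)=-1, (6|7)=-1; sign (−1)^0·-1^1·-1^-2 = -1.
(a,b)_11: α=0, u≡2; β=-2, v≡6 (mod 11); (2|11)=-1, (6|11)=-1; sign (−1)^0·-1^-2·-1^0 = +1.
(a,b)_29: α=1, u≡16; β=3, v≡4 (mod 29); (16|29)=+1, (4|29)=+1; sign (−1)^0·+1^3·+1^1 = +1.
(a,b)_37: α=1, u≡19; β=3, v≡6 (mod 37); (19|37)=-1, (6|37)=-1; sign (−1)^0·-1^3·-1^1 = +1.
(a,b)_5: α=1, u≡2; β=4, v≡1 (mod 5); (2|5)=-1, (1|5)=+1; sign (−1)^0·-1^4·+1^1 = +1.
(a,b)_19: α=-1, u≡14; β=-1, v≡17 (mod 19); (14|19)=-1, (17|19)=+1; sign (−1)^1·-1^-1·+1^-1 = +1.
(a,b)_43: α=0, u≡29; β=1, v≡38 (mod 43); (29|43)=-1, (38|43)=+1; sign (−1)^0·-1^1·+1^0 = -1.
(a,b)_13: α=2, u≡6; β=0, v≡6 (mod 13); (6|13)=-1, (6|13)=-1; sign (−1)^0·-1^0·-1^2 = +1.
|Ram(-101935, -18409461)| = 4, even; anisotropic at {3, 7, 43, ∞}.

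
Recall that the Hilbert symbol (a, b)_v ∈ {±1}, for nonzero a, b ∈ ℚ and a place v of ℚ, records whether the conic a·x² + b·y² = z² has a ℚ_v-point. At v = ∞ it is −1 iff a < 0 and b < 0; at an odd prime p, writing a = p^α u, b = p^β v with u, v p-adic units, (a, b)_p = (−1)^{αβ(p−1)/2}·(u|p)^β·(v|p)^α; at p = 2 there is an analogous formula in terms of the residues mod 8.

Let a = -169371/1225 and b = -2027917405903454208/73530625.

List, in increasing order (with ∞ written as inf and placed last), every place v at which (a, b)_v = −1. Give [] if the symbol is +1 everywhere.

(a, b) ≡ (-2091, -517) mod (ℚ^×)²; places V = {2, 3, 5, 7, 11, 13, 17, 41, 47, ∞}.
(a,b)_∞: sgn(-2091)=−, sgn(-517)=−, so -1.
(a,b)_11: α=0, u≡10; β=1, v≡10 (mod 11); (10|11)=-1, (10|11)=-1; sign (−1)^0·-1^1·-1^0 = -1.
(a,b)_2: α=0, β=16; u≡5, v≡3 (mod 8); ε(u)ε(v)=0·1, αω(v)=0·1, βω(u)=16·1; sum ≡ 0  ⇒  +1.
(a,b)_41: α=1, u≡39; β=2, v≡18 (mod 41); (39|41)=+1, (18|41)=+1; sign (−1)^0·+1^2·+1^1 = +1.
(a,b)_17: α=1, u≡16; β=2, v≡3 (mod 17); (16|17)=+1, (3|17)=-1; sign (−1)^0·+1^2·-1^1 = -1.
(a,b)_47: α=0, u≡37; β=1, v≡14 (mod 47); (37|47)=+1, (14|47)=+1; sign (−1)^0·+1^1·+1^0 = +1.
(a,b)_13: α=0, u≡2; β=2, v≡9 (mod 13); (2|13)=-1, (9|13)=+1; sign (−1)^0·-1^2·+1^0 = +1.
(a,b)_5: α=-2, u≡1; β=-4, v≡3 (mod 5); (1|5)=+1, (3|5)=-1; sign (−1)^0·+1^-4·-1^-2 = +1.
(a,b)_3: α=5, u≡2; β=6, v≡2 (mod 3); (2|3)=-1, (2|3)=-1; sign (−1)^0·-1^6·-1^5 = -1.
(a,b)_7: α=-2, u≡2; β=-6, v≡2 (mod 7); (2|7)=+1, (2|7)=+1; sign (−1)^0·+1^-6·+1^-2 = +1.
(-2091, -517 / ℚ) ramifies at {3, 11, 17, ∞}: a division algebra.

[3, 11, 17, inf]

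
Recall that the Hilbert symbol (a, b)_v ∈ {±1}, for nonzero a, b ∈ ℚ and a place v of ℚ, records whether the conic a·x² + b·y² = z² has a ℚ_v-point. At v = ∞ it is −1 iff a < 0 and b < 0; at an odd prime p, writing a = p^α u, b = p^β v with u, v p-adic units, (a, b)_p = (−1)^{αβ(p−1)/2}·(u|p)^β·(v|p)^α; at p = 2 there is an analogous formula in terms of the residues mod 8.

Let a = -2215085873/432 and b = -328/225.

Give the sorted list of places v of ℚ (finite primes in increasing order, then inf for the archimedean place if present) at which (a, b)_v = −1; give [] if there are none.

[2, 3, 11, 19, 31, inf]

Mod squares: a ≡ -136059, b ≡ -82. Check v ∈ {∞, 2, 3, 5, 7, 11, 13, 17, 19, 31, 41}.
v=13: a=13^2·(≡4), b=13^0·(≡9) mod 13; (4|13)=+1, (9|13)=+1; (−1)^{2·0·6}·(+1)^0·(+1)^2 = +1.
v=41: a=41^0·(≡8), b=41^1·(≡16) mod 41; (8|41)=+1, (16|41)=+1; (−1)^{0·1·20}·(+1)^1·(+1)^0 = +1.
v=∞: -136059 < 0 and -82 < 0  ⇒  (a,b)_∞ = -1.
v=5: a=5^0·(≡1), b=5^-2·(≡3) mod 5; (1|5)=+1, (3|5)=-1; (−1)^{0·-2·2}·(+1)^-2·(-1)^0 = +1.
v=17: a=17^2·(≡2), b=17^0·(≡3) mod 17; (2|17)=+1, (3|17)=-1; (−1)^{2·0·8}·(+1)^0·(-1)^2 = +1.
v=3: a=3^-3·(≡1), b=3^-2·(≡2) mod 3; (1|3)=+1, (2|3)=-1; (−1)^{-3·-2·1}·(+1)^-2·(-1)^-3 = -1.
v=31: a=31^1·(≡17), b=31^0·(≡21) mod 31; (17|31)=-1, (21|31)=-1; (−1)^{1·0·15}·(-1)^0·(-1)^1 = -1.
v=7: a=7^1·(≡4), b=7^0·(≡1) mod 7; (4|7)=+1, (1|7)=+1; (−1)^{1·0·3}·(+1)^0·(+1)^1 = +1.
v=11: a=11^1·(≡8), b=11^0·(≡7) mod 11; (8|11)=-1, (7|11)=-1; (−1)^{1·0·5}·(-1)^0·(-1)^1 = -1.
v=2: v_2(a)=-4, v_2(b)=3; units ≡ 5, 7 (mod 8); ε·ε+αω+βω = 0·1+-4·0+3·1 ≡ 1  ⇒  (a,b)_2 = -1.
v=19: a=19^1·(≡15), b=19^0·(≡8) mod 19; (15|19)=-1, (8|19)=-1; (−1)^{1·0·9}·(-1)^0·(-1)^1 = -1.
|Ram(-136059, -82)| = 6, even; anisotropic at {2, 3, 11, 19, 31, ∞}.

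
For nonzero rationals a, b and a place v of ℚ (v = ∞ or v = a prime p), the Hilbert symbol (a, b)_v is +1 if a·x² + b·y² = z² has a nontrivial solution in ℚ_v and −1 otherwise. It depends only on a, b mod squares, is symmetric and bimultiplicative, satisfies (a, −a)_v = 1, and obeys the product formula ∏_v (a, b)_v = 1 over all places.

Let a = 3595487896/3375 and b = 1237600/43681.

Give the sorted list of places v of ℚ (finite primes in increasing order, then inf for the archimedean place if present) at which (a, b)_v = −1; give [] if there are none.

[7, 13]

Mod squares: a ≡ 46410, b ≡ 3094. Check v ∈ {∞, 2, 3, 5, 7, 11, 13, 17, 19}.
v=3: a=3^-3·(≡2), b=3^0·(≡1) mod 3; (2|3)=-1, (1|3)=+1; (−1)^{-3·0·1}·(-1)^0·(+1)^-3 = +1.
v=11: a=11^2·(≡4), b=11^-2·(≡5) mod 11; (4|11)=+1, (5|11)=+1; (−1)^{2·-2·5}·(+1)^-2·(+1)^2 = +1.
v=19: a=19^0·(≡8), b=19^-2·(≡5) mod 19; (8|19)=-1, (5|19)=+1; (−1)^{0·-2·9}·(-1)^-2·(+1)^0 = +1.
v=17: a=17^1·(≡3), b=17^1·(≡5) mod 17; (3|17)=-1, (5|17)=-1; (−1)^{1·1·8}·(-1)^1·(-1)^1 = +1.
v=13: a=13^1·(≡7), b=13^1·(≡1) mod 13; (7|13)=-1, (1|13)=+1; (−1)^{1·1·6}·(-1)^1·(+1)^1 = -1.
v=∞: 46410 > 0 and 3094 > 0  ⇒  (a,b)_∞ = +1.
v=2: v_2(a)=3, v_2(b)=5; units ≡ 5, 3 (mod 8); ε·ε+αω+βω = 0·1+3·1+5·1 ≡ 0  ⇒  (a,b)_2 = +1.
v=7: a=7^5·(≡1), b=7^1·(≡1) mod 7; (1|7)=+1, (1|7)=+1; (−1)^{5·1·3}·(+1)^1·(+1)^5 = -1.
v=5: a=5^-3·(≡3), b=5^2·(≡4) mod 5; (3|5)=-1, (4|5)=+1; (−1)^{-3·2·2}·(-1)^2·(+1)^-3 = +1.
Ram(46410, 3094) = {7, 13}; no ℚ_7-point on the conic.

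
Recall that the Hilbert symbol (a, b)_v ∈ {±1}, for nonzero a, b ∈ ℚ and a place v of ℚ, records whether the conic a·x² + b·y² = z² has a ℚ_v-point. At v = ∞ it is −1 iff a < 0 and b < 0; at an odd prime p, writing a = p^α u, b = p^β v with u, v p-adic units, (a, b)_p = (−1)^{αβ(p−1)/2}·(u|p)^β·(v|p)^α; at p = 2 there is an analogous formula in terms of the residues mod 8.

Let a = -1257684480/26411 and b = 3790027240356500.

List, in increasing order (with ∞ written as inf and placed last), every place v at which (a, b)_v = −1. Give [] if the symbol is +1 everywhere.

[2, 5, 11, 19]

Mod squares: a ≡ -35530, b ≡ 17765. Check v ∈ {∞, 2, 3, 5, 7, 11, 13, 17, 19}.
v=19: a=19^1·(≡9), b=19^3·(≡1) mod 19; (9|19)=+1, (1|19)=+1; (−1)^{1·3·9}·(+1)^3·(+1)^1 = -1.
v=17: a=17^1·(≡1), b=17^3·(≡9) mod 17; (1|17)=+1, (9|17)=+1; (−1)^{1·3·8}·(+1)^3·(+1)^1 = +1.
v=5: a=5^1·(≡4), b=5^3·(≡2) mod 5; (4|5)=+1, (2|5)=-1; (−1)^{1·3·2}·(+1)^3·(-1)^1 = -1.
v=3: a=3^2·(≡2), b=3^0·(≡2) mod 3; (2|3)=-1, (2|3)=-1; (−1)^{2·0·1}·(-1)^0·(-1)^2 = +1.
v=2: v_2(a)=9, v_2(b)=2; units ≡ 3, 5 (mod 8); ε·ε+αω+βω = 1·0+9·1+2·1 ≡ 1  ⇒  (a,b)_2 = -1.
v=7: a=7^-4·(≡1), b=7^0·(≡3) mod 7; (1|7)=+1, (3|7)=-1; (−1)^{-4·0·3}·(+1)^0·(-1)^-4 = +1.
v=13: a=13^2·(≡1), b=13^2·(≡7) mod 13; (1|13)=+1, (7|13)=-1; (−1)^{2·2·6}·(+1)^2·(-1)^2 = +1.
v=11: a=11^-1·(≡1), b=11^3·(≡4) mod 11; (1|11)=+1, (4|11)=+1; (−1)^{-1·3·5}·(+1)^3·(+1)^-1 = -1.
v=∞: -35530 < 0 and 17765 > 0  ⇒  (a,b)_∞ = +1.
|Ram(-35530, 17765)| = 4, even; anisotropic at {2, 5, 11, 19}.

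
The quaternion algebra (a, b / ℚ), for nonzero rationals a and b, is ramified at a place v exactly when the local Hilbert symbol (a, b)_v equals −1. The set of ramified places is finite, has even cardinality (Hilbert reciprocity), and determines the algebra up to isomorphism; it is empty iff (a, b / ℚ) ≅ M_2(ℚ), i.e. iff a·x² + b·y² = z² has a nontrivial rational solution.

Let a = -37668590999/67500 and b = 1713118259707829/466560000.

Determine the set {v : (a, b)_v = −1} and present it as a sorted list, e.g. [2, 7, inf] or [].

Mod squares: a ≡ -795093, b ≡ 29. Check v ∈ {∞, 2, 3, 5, 13, 19, 29, 37}.
v=37: a=37^1·(≡15), b=37^2·(≡13) mod 37; (15|37)=-1, (13|37)=-1; (−1)^{1·2·18}·(-1)^2·(-1)^1 = -1.
v=29: a=29^3·(≡8), b=29^5·(≡25) mod 29; (8|29)=-1, (25|29)=+1; (−1)^{3·5·14}·(-1)^5·(+1)^3 = -1.
v=13: a=13^3·(≡3), b=13^2·(≡10) mod 13; (3|13)=+1, (10|13)=+1; (−1)^{3·2·6}·(+1)^2·(+1)^3 = +1.
v=19: a=19^1·(≡12), b=19^2·(≡12) mod 19; (12|19)=-1, (12|19)=-1; (−1)^{1·2·9}·(-1)^2·(-1)^1 = -1.
v=3: a=3^-3·(≡1), b=3^-6·(≡2) mod 3; (1|3)=+1, (2|3)=-1; (−1)^{-3·-6·1}·(+1)^-6·(-1)^-3 = -1.
v=2: v_2(a)=-2, v_2(b)=-10; units ≡ 3, 5 (mod 8); ε·ε+αω+βω = 1·0+-2·1+-10·1 ≡ 0  ⇒  (a,b)_2 = +1.
v=∞: -795093 < 0 and 29 > 0  ⇒  (a,b)_∞ = +1.
v=5: a=5^-4·(≡2), b=5^-4·(≡4) mod 5; (2|5)=-1, (4|5)=+1; (−1)^{-4·-4·2}·(-1)^-4·(+1)^-4 = +1.
|Ram(-795093, 29)| = 4, even; anisotropic at {3, 19, 29, 37}.

[3, 19, 29, 37]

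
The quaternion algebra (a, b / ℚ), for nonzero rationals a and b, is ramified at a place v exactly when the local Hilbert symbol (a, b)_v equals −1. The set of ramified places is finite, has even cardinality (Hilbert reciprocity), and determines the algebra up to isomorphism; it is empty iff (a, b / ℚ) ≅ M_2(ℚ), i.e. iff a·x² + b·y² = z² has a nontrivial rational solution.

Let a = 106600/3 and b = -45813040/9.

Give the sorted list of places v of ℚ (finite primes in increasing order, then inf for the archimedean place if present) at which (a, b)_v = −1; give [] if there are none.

Mod squares: a ≡ 3198, b ≡ -58435. Check v ∈ {∞, 2, 3, 5, 7, 13, 29, 31, 41}.
v=2: v_2(a)=3, v_2(b)=4; units ≡ 7, 5 (mod 8); ε·ε+αω+βω = 1·0+3·1+4·0 ≡ 1  ⇒  (a,b)_2 = -1.
v=7: a=7^0·(≡6), b=7^2·(≡1) mod 7; (6|7)=-1, (1|7)=+1; (−1)^{0·2·3}·(-1)^2·(+1)^0 = +1.
v=29: a=29^0·(≡18), b=29^1·(≡21) mod 29; (18|29)=-1, (21|29)=-1; (−1)^{0·1·14}·(-1)^1·(-1)^0 = -1.
v=13: a=13^1·(≡12), b=13^1·(≡10) mod 13; (12|13)=+1, (10|13)=+1; (−1)^{1·1·6}·(+1)^1·(+1)^1 = +1.
v=∞: 3198 > 0 and -58435 < 0  ⇒  (a,b)_∞ = +1.
v=3: a=3^-1·(≡1), b=3^-2·(≡2) mod 3; (1|3)=+1, (2|3)=-1; (−1)^{-1·-2·1}·(+1)^-2·(-1)^-1 = -1.
v=41: a=41^1·(≡33), b=41^0·(≡40) mod 41; (33|41)=+1, (40|41)=+1; (−1)^{1·0·20}·(+1)^0·(+1)^1 = +1.
v=5: a=5^2·(≡3), b=5^1·(≡3) mod 5; (3|5)=-1, (3|5)=-1; (−1)^{2·1·2}·(-1)^1·(-1)^2 = -1.
v=31: a=31^0·(≡28), b=31^1·(≡6) mod 31; (28|31)=+1, (6|31)=-1; (−1)^{0·1·15}·(+1)^1·(-1)^0 = +1.
Ram(3198, -58435) = {2, 3, 5, 29}; no ℚ_2-point on the conic.

[2, 3, 5, 29]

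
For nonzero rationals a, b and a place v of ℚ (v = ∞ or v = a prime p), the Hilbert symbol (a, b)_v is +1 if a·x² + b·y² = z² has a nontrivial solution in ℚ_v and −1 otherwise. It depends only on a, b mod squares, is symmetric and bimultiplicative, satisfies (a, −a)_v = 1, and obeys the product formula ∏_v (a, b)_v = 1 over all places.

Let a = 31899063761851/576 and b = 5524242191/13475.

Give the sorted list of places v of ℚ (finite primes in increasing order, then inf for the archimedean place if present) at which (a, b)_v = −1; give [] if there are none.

Mod squares: a ≡ 19, b ≡ 46189. Check v ∈ {∞, 2, 3, 5, 7, 11, 13, 17, 19, 31, 37, 41}.
v=19: a=19^1·(≡16), b=19^1·(≡14) mod 19; (16|19)=+1, (14|19)=-1; (−1)^{1·1·9}·(+1)^1·(-1)^1 = +1.
v=31: a=31^0·(≡5), b=31^2·(≡24) mod 31; (5|31)=+1, (24|31)=-1; (−1)^{0·2·15}·(+1)^2·(-1)^0 = +1.
v=2: v_2(a)=-6, v_2(b)=0; units ≡ 3, 5 (mod 8); ε·ε+αω+βω = 1·0+-6·1+0·1 ≡ 0  ⇒  (a,b)_2 = +1.
v=41: a=41^2·(≡34), b=41^0·(≡31) mod 41; (34|41)=-1, (31|41)=+1; (−1)^{2·0·20}·(-1)^0·(+1)^2 = +1.
v=13: a=13^4·(≡7), b=13^1·(≡3) mod 13; (7|13)=-1, (3|13)=+1; (−1)^{4·1·6}·(-1)^1·(+1)^4 = -1.
v=3: a=3^-2·(≡1), b=3^0·(≡1) mod 3; (1|3)=+1, (1|3)=+1; (−1)^{-2·0·1}·(+1)^0·(+1)^-2 = +1.
v=∞: 19 > 0 and 46189 > 0  ⇒  (a,b)_∞ = +1.
v=37: a=37^0·(≡6), b=37^2·(≡8) mod 37; (6|37)=-1, (8|37)=-1; (−1)^{0·2·18}·(-1)^2·(-1)^0 = +1.
v=11: a=11^2·(≡6), b=11^-1·(≡7) mod 11; (6|11)=-1, (7|11)=-1; (−1)^{2·-1·5}·(-1)^-1·(-1)^2 = -1.
v=7: a=7^0·(≡3), b=7^-2·(≡3) mod 7; (3|7)=-1, (3|7)=-1; (−1)^{0·-2·3}·(-1)^-2·(-1)^0 = +1.
v=17: a=17^2·(≡4), b=17^1·(≡6) mod 17; (4|17)=+1, (6|17)=-1; (−1)^{2·1·8}·(+1)^1·(-1)^2 = +1.
v=5: a=5^0·(≡1), b=5^-2·(≡4) mod 5; (1|5)=+1, (4|5)=+1; (−1)^{0·-2·2}·(+1)^-2·(+1)^0 = +1.
Ram(19, 46189) = {11, 13}; no ℚ_11-point on the conic.

[11, 13]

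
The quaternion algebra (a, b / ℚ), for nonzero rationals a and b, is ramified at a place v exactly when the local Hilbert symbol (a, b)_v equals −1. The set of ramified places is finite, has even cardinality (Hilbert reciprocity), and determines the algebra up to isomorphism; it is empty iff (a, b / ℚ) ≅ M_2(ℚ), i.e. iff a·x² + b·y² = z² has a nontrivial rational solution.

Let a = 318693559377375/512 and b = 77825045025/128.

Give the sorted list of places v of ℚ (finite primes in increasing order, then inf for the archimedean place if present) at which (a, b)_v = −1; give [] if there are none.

[5, 7]

(a, b) ≡ (510, 9282) mod (ℚ^×)²; places V = {2, 3, 5, 7, 13, 17, ∞}.
(a,b)_5: α=3, u≡2; β=2, v≡2 (mod 5); (2|5)=-1, (2|5)=-1; sign (−1)^0·-1^2·-1^3 = -1.
(a,b)_13: α=4, u≡9; β=3, v≡12 (mod 13); (9|13)=+1, (12|13)=+1; sign (−1)^0·+1^3·+1^4 = +1.
(a,b)_3: α=7, u≡2; β=5, v≡1 (mod 3); (2|3)=-1, (1|3)=+1; sign (−1)^1·-1^5·+1^7 = +1.
(a,b)_7: α=4, u≡5; β=3, v≡5 (mod 7); (5|7)=-1, (5|7)=-1; sign (−1)^0·-1^3·-1^4 = -1.
(a,b)_17: α=1, u≡13; β=1, v≡8 (mod 17); (13|17)=+1, (8|17)=+1; sign (−1)^0·+1^1·+1^1 = +1.
(a,b)_2: α=-9, β=-7; u≡7, v≡1 (mod 8); ε(u)ε(v)=1·0, αω(v)=-9·0, βω(u)=-7·0; sum ≡ 0  ⇒  +1.
(a,b)_∞: sgn(510)=+, sgn(9282)=+, so +1.
(510, 9282 / ℚ) ramifies at {5, 7}: a division algebra.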